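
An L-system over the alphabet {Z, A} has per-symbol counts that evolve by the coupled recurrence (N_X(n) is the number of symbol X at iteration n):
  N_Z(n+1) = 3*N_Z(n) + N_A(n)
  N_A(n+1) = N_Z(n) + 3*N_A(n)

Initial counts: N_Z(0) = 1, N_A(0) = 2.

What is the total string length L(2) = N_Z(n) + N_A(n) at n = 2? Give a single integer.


Answer: 48

Derivation:
Step 0: N_Z=1, N_A=2, L=3
Step 1: N_Z=5, N_A=7, L=12
Step 2: N_Z=22, N_A=26, L=48


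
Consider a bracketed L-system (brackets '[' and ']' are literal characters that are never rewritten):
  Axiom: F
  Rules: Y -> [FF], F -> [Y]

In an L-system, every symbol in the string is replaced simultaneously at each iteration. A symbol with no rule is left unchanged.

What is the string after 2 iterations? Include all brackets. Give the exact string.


Step 0: F
Step 1: [Y]
Step 2: [[FF]]

Answer: [[FF]]


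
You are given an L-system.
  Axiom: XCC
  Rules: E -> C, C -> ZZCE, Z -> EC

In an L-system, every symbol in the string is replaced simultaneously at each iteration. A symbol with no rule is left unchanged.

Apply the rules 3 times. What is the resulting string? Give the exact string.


Step 0: XCC
Step 1: XZZCEZZCE
Step 2: XECECZZCECECECZZCEC
Step 3: XCZZCECZZCEECECZZCECZZCECZZCECZZCEECECZZCECZZCE

Answer: XCZZCECZZCEECECZZCECZZCECZZCECZZCEECECZZCECZZCE


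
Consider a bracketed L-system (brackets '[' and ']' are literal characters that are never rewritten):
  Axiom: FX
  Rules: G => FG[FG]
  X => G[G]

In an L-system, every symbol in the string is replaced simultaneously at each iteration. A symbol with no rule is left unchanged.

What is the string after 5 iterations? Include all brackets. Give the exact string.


Answer: FFFFFG[FG][FFG[FG]][FFFG[FG][FFG[FG]]][FFFFG[FG][FFG[FG]][FFFG[FG][FFG[FG]]]][FFFFG[FG][FFG[FG]][FFFG[FG][FFG[FG]]][FFFFG[FG][FFG[FG]][FFFG[FG][FFG[FG]]]]]

Derivation:
Step 0: FX
Step 1: FG[G]
Step 2: FFG[FG][FG[FG]]
Step 3: FFFG[FG][FFG[FG]][FFG[FG][FFG[FG]]]
Step 4: FFFFG[FG][FFG[FG]][FFFG[FG][FFG[FG]]][FFFG[FG][FFG[FG]][FFFG[FG][FFG[FG]]]]
Step 5: FFFFFG[FG][FFG[FG]][FFFG[FG][FFG[FG]]][FFFFG[FG][FFG[FG]][FFFG[FG][FFG[FG]]]][FFFFG[FG][FFG[FG]][FFFG[FG][FFG[FG]]][FFFFG[FG][FFG[FG]][FFFG[FG][FFG[FG]]]]]


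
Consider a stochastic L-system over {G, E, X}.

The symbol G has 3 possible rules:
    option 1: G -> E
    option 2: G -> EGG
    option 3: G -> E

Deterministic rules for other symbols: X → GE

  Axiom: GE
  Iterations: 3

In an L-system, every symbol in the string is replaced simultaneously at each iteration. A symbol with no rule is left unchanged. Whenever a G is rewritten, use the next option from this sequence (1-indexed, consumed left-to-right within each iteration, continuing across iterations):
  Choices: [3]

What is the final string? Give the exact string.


Answer: EE

Derivation:
Step 0: GE
Step 1: EE  (used choices [3])
Step 2: EE  (used choices [])
Step 3: EE  (used choices [])


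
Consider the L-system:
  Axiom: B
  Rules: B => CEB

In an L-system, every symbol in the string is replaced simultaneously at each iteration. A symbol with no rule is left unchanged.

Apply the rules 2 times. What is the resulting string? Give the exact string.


Step 0: B
Step 1: CEB
Step 2: CECEB

Answer: CECEB


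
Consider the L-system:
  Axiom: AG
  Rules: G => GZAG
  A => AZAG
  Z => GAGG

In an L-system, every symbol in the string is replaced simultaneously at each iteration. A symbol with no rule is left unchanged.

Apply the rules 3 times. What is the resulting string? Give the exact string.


Step 0: AG
Step 1: AZAGGZAG
Step 2: AZAGGAGGAZAGGZAGGZAGGAGGAZAGGZAG
Step 3: AZAGGAGGAZAGGZAGGZAGAZAGGZAGGZAGAZAGGAGGAZAGGZAGGZAGGAGGAZAGGZAGGZAGGAGGAZAGGZAGGZAGAZAGGZAGGZAGAZAGGAGGAZAGGZAGGZAGGAGGAZAGGZAG

Answer: AZAGGAGGAZAGGZAGGZAGAZAGGZAGGZAGAZAGGAGGAZAGGZAGGZAGGAGGAZAGGZAGGZAGGAGGAZAGGZAGGZAGAZAGGZAGGZAGAZAGGAGGAZAGGZAGGZAGGAGGAZAGGZAG


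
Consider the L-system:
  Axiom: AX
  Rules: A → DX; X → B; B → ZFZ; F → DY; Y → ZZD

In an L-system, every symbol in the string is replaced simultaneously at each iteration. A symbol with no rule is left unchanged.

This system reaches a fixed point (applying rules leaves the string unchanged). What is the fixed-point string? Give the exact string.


Answer: DZDZZDZZDZZDZ

Derivation:
Step 0: AX
Step 1: DXB
Step 2: DBZFZ
Step 3: DZFZZDYZ
Step 4: DZDYZZDZZDZ
Step 5: DZDZZDZZDZZDZ
Step 6: DZDZZDZZDZZDZ  (unchanged — fixed point at step 5)


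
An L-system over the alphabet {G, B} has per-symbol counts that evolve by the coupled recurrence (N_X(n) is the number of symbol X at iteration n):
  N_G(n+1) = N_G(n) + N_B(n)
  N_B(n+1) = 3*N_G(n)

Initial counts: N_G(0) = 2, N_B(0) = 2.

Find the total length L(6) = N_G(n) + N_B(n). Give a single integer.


Answer: 628

Derivation:
Step 0: N_G=2, N_B=2, L=4
Step 1: N_G=4, N_B=6, L=10
Step 2: N_G=10, N_B=12, L=22
Step 3: N_G=22, N_B=30, L=52
Step 4: N_G=52, N_B=66, L=118
Step 5: N_G=118, N_B=156, L=274
Step 6: N_G=274, N_B=354, L=628


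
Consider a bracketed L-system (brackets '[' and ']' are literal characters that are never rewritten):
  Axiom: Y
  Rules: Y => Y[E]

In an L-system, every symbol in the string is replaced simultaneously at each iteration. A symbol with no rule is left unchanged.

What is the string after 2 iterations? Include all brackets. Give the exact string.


Answer: Y[E][E]

Derivation:
Step 0: Y
Step 1: Y[E]
Step 2: Y[E][E]


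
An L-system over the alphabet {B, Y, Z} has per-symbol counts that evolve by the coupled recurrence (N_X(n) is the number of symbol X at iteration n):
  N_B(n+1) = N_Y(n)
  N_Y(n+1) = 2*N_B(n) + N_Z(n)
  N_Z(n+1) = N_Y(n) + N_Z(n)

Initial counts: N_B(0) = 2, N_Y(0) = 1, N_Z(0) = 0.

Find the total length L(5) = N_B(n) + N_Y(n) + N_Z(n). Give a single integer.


Answer: 96

Derivation:
Step 0: N_B=2, N_Y=1, N_Z=0, L=3
Step 1: N_B=1, N_Y=4, N_Z=1, L=6
Step 2: N_B=4, N_Y=3, N_Z=5, L=12
Step 3: N_B=3, N_Y=13, N_Z=8, L=24
Step 4: N_B=13, N_Y=14, N_Z=21, L=48
Step 5: N_B=14, N_Y=47, N_Z=35, L=96


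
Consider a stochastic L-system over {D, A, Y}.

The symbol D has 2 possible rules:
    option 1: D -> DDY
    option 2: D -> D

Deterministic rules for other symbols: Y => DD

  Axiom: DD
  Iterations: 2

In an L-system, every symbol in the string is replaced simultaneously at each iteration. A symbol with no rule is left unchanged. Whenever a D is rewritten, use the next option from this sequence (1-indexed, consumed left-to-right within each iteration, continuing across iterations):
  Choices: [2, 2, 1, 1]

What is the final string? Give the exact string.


Step 0: DD
Step 1: DD  (used choices [2, 2])
Step 2: DDYDDY  (used choices [1, 1])

Answer: DDYDDY


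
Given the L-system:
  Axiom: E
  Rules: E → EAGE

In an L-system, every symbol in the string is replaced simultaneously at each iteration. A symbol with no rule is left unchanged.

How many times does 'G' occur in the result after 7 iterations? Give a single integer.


Answer: 127

Derivation:
Step 0: E  (0 'G')
Step 1: EAGE  (1 'G')
Step 2: EAGEAGEAGE  (3 'G')
Step 3: EAGEAGEAGEAGEAGEAGEAGE  (7 'G')
Step 4: EAGEAGEAGEAGEAGEAGEAGEAGEAGEAGEAGEAGEAGEAGEAGE  (15 'G')
Step 5: EAGEAGEAGEAGEAGEAGEAGEAGEAGEAGEAGEAGEAGEAGEAGEAGEAGEAGEAGEAGEAGEAGEAGEAGEAGEAGEAGEAGEAGEAGEAGE  (31 'G')
Step 6: EAGEAGEAGEAGEAGEAGEAGEAGEAGEAGEAGEAGEAGEAGEAGEAGEAGEAGEAGEAGEAGEAGEAGEAGEAGEAGEAGEAGEAGEAGEAGEAGEAGEAGEAGEAGEAGEAGEAGEAGEAGEAGEAGEAGEAGEAGEAGEAGEAGEAGEAGEAGEAGEAGEAGEAGEAGEAGEAGEAGEAGEAGEAGE  (63 'G')
Step 7: EAGEAGEAGEAGEAGEAGEAGEAGEAGEAGEAGEAGEAGEAGEAGEAGEAGEAGEAGEAGEAGEAGEAGEAGEAGEAGEAGEAGEAGEAGEAGEAGEAGEAGEAGEAGEAGEAGEAGEAGEAGEAGEAGEAGEAGEAGEAGEAGEAGEAGEAGEAGEAGEAGEAGEAGEAGEAGEAGEAGEAGEAGEAGEAGEAGEAGEAGEAGEAGEAGEAGEAGEAGEAGEAGEAGEAGEAGEAGEAGEAGEAGEAGEAGEAGEAGEAGEAGEAGEAGEAGEAGEAGEAGEAGEAGEAGEAGEAGEAGEAGEAGEAGEAGEAGEAGEAGEAGEAGEAGEAGEAGEAGEAGEAGEAGEAGEAGEAGEAGEAGEAGEAGEAGEAGEAGEAGE  (127 'G')


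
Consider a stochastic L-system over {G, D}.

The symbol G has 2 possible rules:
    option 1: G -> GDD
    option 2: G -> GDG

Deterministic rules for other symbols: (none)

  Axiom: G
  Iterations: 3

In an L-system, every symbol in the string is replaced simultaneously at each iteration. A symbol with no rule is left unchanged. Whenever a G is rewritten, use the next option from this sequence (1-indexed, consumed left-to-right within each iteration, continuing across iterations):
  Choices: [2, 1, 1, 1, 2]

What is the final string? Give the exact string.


Step 0: G
Step 1: GDG  (used choices [2])
Step 2: GDDDGDD  (used choices [1, 1])
Step 3: GDDDDDGDGDD  (used choices [1, 2])

Answer: GDDDDDGDGDD


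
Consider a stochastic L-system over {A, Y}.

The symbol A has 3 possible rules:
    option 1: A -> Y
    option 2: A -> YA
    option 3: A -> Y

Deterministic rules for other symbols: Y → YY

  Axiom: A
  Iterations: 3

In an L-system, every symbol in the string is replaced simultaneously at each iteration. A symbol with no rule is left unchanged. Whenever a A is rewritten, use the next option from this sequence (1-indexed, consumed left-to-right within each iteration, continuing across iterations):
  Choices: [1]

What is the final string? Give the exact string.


Step 0: A
Step 1: Y  (used choices [1])
Step 2: YY  (used choices [])
Step 3: YYYY  (used choices [])

Answer: YYYY


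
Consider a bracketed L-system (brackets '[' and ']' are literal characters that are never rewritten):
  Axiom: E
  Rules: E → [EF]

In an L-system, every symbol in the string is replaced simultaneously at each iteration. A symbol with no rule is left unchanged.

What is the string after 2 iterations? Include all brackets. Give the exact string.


Step 0: E
Step 1: [EF]
Step 2: [[EF]F]

Answer: [[EF]F]


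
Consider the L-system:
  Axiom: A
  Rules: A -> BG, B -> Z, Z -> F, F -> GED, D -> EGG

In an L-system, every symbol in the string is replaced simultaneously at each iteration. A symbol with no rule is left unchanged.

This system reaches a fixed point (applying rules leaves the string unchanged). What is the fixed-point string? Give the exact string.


Answer: GEEGGG

Derivation:
Step 0: A
Step 1: BG
Step 2: ZG
Step 3: FG
Step 4: GEDG
Step 5: GEEGGG
Step 6: GEEGGG  (unchanged — fixed point at step 5)


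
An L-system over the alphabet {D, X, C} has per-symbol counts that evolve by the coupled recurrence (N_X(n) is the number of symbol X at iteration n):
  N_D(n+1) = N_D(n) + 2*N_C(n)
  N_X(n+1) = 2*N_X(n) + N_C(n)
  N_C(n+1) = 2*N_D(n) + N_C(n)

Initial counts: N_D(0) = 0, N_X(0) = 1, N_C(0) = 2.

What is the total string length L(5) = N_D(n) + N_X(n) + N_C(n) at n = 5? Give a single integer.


Answer: 740

Derivation:
Step 0: N_D=0, N_X=1, N_C=2, L=3
Step 1: N_D=4, N_X=4, N_C=2, L=10
Step 2: N_D=8, N_X=10, N_C=10, L=28
Step 3: N_D=28, N_X=30, N_C=26, L=84
Step 4: N_D=80, N_X=86, N_C=82, L=248
Step 5: N_D=244, N_X=254, N_C=242, L=740


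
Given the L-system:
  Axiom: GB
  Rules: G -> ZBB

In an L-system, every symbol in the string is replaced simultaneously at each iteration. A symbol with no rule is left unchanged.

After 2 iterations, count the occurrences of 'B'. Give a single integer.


Step 0: GB  (1 'B')
Step 1: ZBBB  (3 'B')
Step 2: ZBBB  (3 'B')

Answer: 3


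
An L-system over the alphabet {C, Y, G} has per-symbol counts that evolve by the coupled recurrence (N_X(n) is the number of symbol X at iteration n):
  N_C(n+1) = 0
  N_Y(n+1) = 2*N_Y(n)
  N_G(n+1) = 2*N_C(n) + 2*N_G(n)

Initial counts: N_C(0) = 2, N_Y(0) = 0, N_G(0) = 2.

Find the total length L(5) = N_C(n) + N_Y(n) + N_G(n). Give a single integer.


Answer: 128

Derivation:
Step 0: N_C=2, N_Y=0, N_G=2, L=4
Step 1: N_C=0, N_Y=0, N_G=8, L=8
Step 2: N_C=0, N_Y=0, N_G=16, L=16
Step 3: N_C=0, N_Y=0, N_G=32, L=32
Step 4: N_C=0, N_Y=0, N_G=64, L=64
Step 5: N_C=0, N_Y=0, N_G=128, L=128


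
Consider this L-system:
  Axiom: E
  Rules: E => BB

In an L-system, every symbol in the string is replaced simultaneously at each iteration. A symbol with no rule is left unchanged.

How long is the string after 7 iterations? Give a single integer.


Answer: 2

Derivation:
Step 0: length = 1
Step 1: length = 2
Step 2: length = 2
Step 3: length = 2
Step 4: length = 2
Step 5: length = 2
Step 6: length = 2
Step 7: length = 2


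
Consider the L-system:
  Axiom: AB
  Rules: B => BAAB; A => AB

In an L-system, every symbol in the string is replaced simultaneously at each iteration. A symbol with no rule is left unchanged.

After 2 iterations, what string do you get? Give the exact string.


Step 0: AB
Step 1: ABBAAB
Step 2: ABBAABBAABABABBAAB

Answer: ABBAABBAABABABBAAB


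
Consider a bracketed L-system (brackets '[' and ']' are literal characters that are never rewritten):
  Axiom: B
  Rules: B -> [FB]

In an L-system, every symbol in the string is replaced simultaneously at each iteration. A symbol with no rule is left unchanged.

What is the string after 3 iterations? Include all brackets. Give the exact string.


Step 0: B
Step 1: [FB]
Step 2: [F[FB]]
Step 3: [F[F[FB]]]

Answer: [F[F[FB]]]


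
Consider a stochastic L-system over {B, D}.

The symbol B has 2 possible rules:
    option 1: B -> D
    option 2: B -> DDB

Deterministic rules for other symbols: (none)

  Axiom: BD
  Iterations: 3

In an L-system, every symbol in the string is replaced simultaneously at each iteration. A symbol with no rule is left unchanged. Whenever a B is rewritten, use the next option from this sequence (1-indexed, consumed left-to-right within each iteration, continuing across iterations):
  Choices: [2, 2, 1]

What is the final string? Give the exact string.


Answer: DDDDDD

Derivation:
Step 0: BD
Step 1: DDBD  (used choices [2])
Step 2: DDDDBD  (used choices [2])
Step 3: DDDDDD  (used choices [1])


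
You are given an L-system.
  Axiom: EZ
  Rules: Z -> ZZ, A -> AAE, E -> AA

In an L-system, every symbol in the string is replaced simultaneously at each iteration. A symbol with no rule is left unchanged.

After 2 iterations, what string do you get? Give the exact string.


Answer: AAEAAEZZZZ

Derivation:
Step 0: EZ
Step 1: AAZZ
Step 2: AAEAAEZZZZ


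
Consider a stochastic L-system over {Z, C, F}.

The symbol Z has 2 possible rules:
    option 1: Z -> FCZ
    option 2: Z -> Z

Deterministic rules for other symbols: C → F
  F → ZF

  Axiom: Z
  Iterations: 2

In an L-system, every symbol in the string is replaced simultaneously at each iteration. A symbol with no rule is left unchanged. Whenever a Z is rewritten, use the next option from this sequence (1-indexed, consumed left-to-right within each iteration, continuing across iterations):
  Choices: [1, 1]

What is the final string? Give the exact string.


Answer: ZFFFCZ

Derivation:
Step 0: Z
Step 1: FCZ  (used choices [1])
Step 2: ZFFFCZ  (used choices [1])


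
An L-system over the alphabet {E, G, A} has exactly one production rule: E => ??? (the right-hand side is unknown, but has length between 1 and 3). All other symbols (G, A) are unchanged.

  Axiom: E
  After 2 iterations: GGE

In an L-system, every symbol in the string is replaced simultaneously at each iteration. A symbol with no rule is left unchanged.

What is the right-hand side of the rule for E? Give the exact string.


Trying E => GE:
  Step 0: E
  Step 1: GE
  Step 2: GGE
Matches the given result.

Answer: GE


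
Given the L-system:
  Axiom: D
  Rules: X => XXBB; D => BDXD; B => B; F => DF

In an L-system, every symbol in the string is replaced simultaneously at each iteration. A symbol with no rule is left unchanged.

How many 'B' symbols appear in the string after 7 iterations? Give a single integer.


Final string: BBBBBBBDXDXXBBBDXDXXBBXXBBBBBBDXDXXBBBDXDXXBBXXBBBBXXBBXXBBBBBBBBBDXDXXBBBDXDXXBBXXBBBBBBDXDXXBBBDXDXXBBXXBBBBXXBBXXBBBBBBXXBBXXBBBBXXBBXXBBBBBBBBBBBBDXDXXBBBDXDXXBBXXBBBBBBDXDXXBBBDXDXXBBXXBBBBXXBBXXBBBBBBBBBDXDXXBBBDXDXXBBXXBBBBBBDXDXXBBBDXDXXBBXXBBBBXXBBXXBBBBBBXXBBXXBBBBXXBBXXBBBBBBBBXXBBXXBBBBXXBBXXBBBBBBXXBBXXBBBBXXBBXXBBBBBBBBBBBBBBBDXDXXBBBDXDXXBBXXBBBBBBDXDXXBBBDXDXXBBXXBBBBXXBBXXBBBBBBBBBDXDXXBBBDXDXXBBXXBBBBBBDXDXXBBBDXDXXBBXXBBBBXXBBXXBBBBBBXXBBXXBBBBXXBBXXBBBBBBBBBBBBDXDXXBBBDXDXXBBXXBBBBBBDXDXXBBBDXDXXBBXXBBBBXXBBXXBBBBBBBBBDXDXXBBBDXDXXBBXXBBBBBBDXDXXBBBDXDXXBBXXBBBBXXBBXXBBBBBBXXBBXXBBBBXXBBXXBBBBBBBBXXBBXXBBBBXXBBXXBBBBBBXXBBXXBBBBXXBBXXBBBBBBBBBBXXBBXXBBBBXXBBXXBBBBBBXXBBXXBBBBXXBBXXBBBBBBBBXXBBXXBBBBXXBBXXBBBBBBXXBBXXBBBBXXBBXXBBBBBBBBBBBBBBBBBBDXDXXBBBDXDXXBBXXBBBBBBDXDXXBBBDXDXXBBXXBBBBXXBBXXBBBBBBBBBDXDXXBBBDXDXXBBXXBBBBBBDXDXXBBBDXDXXBBXXBBBBXXBBXXBBBBBBXXBBXXBBBBXXBBXXBBBBBBBBBBBBDXDXXBBBDXDXXBBXXBBBBBBDXDXXBBBDXDXXBBXXBBBBXXBBXXBBBBBBBBBDXDXXBBBDXDXXBBXXBBBBBBDXDXXBBBDXDXXBBXXBBBBXXBBXXBBBBBBXXBBXXBBBBXXBBXXBBBBBBBBXXBBXXBBBBXXBBXXBBBBBBXXBBXXBBBBXXBBXXBBBBBBBBBBBBBBBDXDXXBBBDXDXXBBXXBBBBBBDXDXXBBBDXDXXBBXXBBBBXXBBXXBBBBBBBBBDXDXXBBBDXDXXBBXXBBBBBBDXDXXBBBDXDXXBBXXBBBBXXBBXXBBBBBBXXBBXXBBBBXXBBXXBBBBBBBBBBBBDXDXXBBBDXDXXBBXXBBBBBBDXDXXBBBDXDXXBBXXBBBBXXBBXXBBBBBBBBBDXDXXBBBDXDXXBBXXBBBBBBDXDXXBBBDXD
Count of 'B': 769

Answer: 769


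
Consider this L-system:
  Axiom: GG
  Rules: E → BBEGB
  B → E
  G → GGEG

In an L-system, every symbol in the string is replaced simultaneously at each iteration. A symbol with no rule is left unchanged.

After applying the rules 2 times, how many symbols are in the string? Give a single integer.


Answer: 34

Derivation:
Step 0: length = 2
Step 1: length = 8
Step 2: length = 34


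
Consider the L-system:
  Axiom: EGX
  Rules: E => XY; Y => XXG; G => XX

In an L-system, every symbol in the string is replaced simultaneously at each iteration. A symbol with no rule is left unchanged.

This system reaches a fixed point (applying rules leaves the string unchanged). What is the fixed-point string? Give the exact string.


Answer: XXXXXXXX

Derivation:
Step 0: EGX
Step 1: XYXXX
Step 2: XXXGXXX
Step 3: XXXXXXXX
Step 4: XXXXXXXX  (unchanged — fixed point at step 3)


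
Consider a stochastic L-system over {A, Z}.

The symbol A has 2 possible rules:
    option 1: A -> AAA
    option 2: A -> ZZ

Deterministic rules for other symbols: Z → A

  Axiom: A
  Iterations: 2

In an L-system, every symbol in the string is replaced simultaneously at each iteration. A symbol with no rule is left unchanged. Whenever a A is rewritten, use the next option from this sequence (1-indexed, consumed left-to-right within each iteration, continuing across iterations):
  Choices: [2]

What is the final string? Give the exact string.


Answer: AA

Derivation:
Step 0: A
Step 1: ZZ  (used choices [2])
Step 2: AA  (used choices [])


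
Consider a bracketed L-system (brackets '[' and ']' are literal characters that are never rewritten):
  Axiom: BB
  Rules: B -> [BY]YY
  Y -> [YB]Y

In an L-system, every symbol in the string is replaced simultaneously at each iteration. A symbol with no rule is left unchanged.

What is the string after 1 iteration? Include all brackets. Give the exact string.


Answer: [BY]YY[BY]YY

Derivation:
Step 0: BB
Step 1: [BY]YY[BY]YY


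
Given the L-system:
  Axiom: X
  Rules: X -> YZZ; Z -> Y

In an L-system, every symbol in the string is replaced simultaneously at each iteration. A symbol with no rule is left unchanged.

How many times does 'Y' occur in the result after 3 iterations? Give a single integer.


Step 0: X  (0 'Y')
Step 1: YZZ  (1 'Y')
Step 2: YYY  (3 'Y')
Step 3: YYY  (3 'Y')

Answer: 3


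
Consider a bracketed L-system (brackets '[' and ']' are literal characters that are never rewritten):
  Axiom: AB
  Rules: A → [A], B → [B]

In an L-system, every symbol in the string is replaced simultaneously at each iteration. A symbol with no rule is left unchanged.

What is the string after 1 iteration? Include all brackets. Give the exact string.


Answer: [A][B]

Derivation:
Step 0: AB
Step 1: [A][B]


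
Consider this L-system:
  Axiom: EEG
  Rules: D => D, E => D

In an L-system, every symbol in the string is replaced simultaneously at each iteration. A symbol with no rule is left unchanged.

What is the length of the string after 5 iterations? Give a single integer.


Step 0: length = 3
Step 1: length = 3
Step 2: length = 3
Step 3: length = 3
Step 4: length = 3
Step 5: length = 3

Answer: 3


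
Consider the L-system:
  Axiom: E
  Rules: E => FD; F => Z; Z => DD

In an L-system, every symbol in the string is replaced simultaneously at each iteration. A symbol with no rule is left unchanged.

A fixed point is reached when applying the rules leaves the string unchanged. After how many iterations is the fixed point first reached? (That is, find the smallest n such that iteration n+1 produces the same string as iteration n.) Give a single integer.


Answer: 3

Derivation:
Step 0: E
Step 1: FD
Step 2: ZD
Step 3: DDD
Step 4: DDD  (unchanged — fixed point at step 3)


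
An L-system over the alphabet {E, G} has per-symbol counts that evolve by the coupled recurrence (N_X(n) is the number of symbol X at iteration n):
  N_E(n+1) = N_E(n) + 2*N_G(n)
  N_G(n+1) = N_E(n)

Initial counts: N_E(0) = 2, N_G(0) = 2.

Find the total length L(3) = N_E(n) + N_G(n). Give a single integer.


Step 0: N_E=2, N_G=2, L=4
Step 1: N_E=6, N_G=2, L=8
Step 2: N_E=10, N_G=6, L=16
Step 3: N_E=22, N_G=10, L=32

Answer: 32


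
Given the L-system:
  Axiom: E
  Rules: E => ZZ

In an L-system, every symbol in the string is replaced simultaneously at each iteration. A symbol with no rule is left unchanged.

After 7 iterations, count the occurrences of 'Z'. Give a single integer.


Step 0: E  (0 'Z')
Step 1: ZZ  (2 'Z')
Step 2: ZZ  (2 'Z')
Step 3: ZZ  (2 'Z')
Step 4: ZZ  (2 'Z')
Step 5: ZZ  (2 'Z')
Step 6: ZZ  (2 'Z')
Step 7: ZZ  (2 'Z')

Answer: 2


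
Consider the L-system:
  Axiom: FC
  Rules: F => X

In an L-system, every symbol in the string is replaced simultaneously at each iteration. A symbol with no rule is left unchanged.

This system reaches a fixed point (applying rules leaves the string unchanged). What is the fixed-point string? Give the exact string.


Answer: XC

Derivation:
Step 0: FC
Step 1: XC
Step 2: XC  (unchanged — fixed point at step 1)


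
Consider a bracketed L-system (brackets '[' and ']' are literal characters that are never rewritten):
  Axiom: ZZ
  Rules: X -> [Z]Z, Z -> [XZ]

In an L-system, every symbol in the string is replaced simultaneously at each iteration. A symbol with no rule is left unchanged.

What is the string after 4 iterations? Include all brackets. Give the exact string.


Step 0: ZZ
Step 1: [XZ][XZ]
Step 2: [[Z]Z[XZ]][[Z]Z[XZ]]
Step 3: [[[XZ]][XZ][[Z]Z[XZ]]][[[XZ]][XZ][[Z]Z[XZ]]]
Step 4: [[[[Z]Z[XZ]]][[Z]Z[XZ]][[[XZ]][XZ][[Z]Z[XZ]]]][[[[Z]Z[XZ]]][[Z]Z[XZ]][[[XZ]][XZ][[Z]Z[XZ]]]]

Answer: [[[[Z]Z[XZ]]][[Z]Z[XZ]][[[XZ]][XZ][[Z]Z[XZ]]]][[[[Z]Z[XZ]]][[Z]Z[XZ]][[[XZ]][XZ][[Z]Z[XZ]]]]


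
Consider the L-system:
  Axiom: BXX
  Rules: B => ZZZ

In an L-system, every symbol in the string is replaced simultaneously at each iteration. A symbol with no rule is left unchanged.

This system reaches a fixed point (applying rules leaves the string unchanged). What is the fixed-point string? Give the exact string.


Answer: ZZZXX

Derivation:
Step 0: BXX
Step 1: ZZZXX
Step 2: ZZZXX  (unchanged — fixed point at step 1)


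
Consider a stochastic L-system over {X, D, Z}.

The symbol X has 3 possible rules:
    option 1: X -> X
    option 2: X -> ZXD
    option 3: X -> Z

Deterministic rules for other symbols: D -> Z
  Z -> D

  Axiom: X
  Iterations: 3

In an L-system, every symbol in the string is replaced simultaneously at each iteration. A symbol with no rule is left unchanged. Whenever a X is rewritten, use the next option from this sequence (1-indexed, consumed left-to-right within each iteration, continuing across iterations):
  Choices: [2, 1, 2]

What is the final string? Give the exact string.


Step 0: X
Step 1: ZXD  (used choices [2])
Step 2: DXZ  (used choices [1])
Step 3: ZZXDD  (used choices [2])

Answer: ZZXDD


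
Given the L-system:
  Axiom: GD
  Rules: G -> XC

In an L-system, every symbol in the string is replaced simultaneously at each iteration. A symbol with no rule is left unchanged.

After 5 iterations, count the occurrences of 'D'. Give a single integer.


Answer: 1

Derivation:
Step 0: GD  (1 'D')
Step 1: XCD  (1 'D')
Step 2: XCD  (1 'D')
Step 3: XCD  (1 'D')
Step 4: XCD  (1 'D')
Step 5: XCD  (1 'D')


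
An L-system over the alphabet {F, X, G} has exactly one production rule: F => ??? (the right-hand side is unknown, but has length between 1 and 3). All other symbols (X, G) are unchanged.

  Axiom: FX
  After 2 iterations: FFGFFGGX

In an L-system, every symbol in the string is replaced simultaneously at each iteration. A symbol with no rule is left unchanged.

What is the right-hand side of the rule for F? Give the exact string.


Answer: FFG

Derivation:
Trying F => FFG:
  Step 0: FX
  Step 1: FFGX
  Step 2: FFGFFGGX
Matches the given result.


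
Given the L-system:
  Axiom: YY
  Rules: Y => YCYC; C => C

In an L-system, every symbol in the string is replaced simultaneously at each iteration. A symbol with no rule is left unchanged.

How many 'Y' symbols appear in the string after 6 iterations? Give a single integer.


Answer: 128

Derivation:
Step 0: YY  (2 'Y')
Step 1: YCYCYCYC  (4 'Y')
Step 2: YCYCCYCYCCYCYCCYCYCC  (8 'Y')
Step 3: YCYCCYCYCCCYCYCCYCYCCCYCYCCYCYCCCYCYCCYCYCCC  (16 'Y')
Step 4: YCYCCYCYCCCYCYCCYCYCCCCYCYCCYCYCCCYCYCCYCYCCCCYCYCCYCYCCCYCYCCYCYCCCCYCYCCYCYCCCYCYCCYCYCCCC  (32 'Y')
Step 5: YCYCCYCYCCCYCYCCYCYCCCCYCYCCYCYCCCYCYCCYCYCCCCCYCYCCYCYCCCYCYCCYCYCCCCYCYCCYCYCCCYCYCCYCYCCCCCYCYCCYCYCCCYCYCCYCYCCCCYCYCCYCYCCCYCYCCYCYCCCCCYCYCCYCYCCCYCYCCYCYCCCCYCYCCYCYCCCYCYCCYCYCCCCC  (64 'Y')
Step 6: YCYCCYCYCCCYCYCCYCYCCCCYCYCCYCYCCCYCYCCYCYCCCCCYCYCCYCYCCCYCYCCYCYCCCCYCYCCYCYCCCYCYCCYCYCCCCCCYCYCCYCYCCCYCYCCYCYCCCCYCYCCYCYCCCYCYCCYCYCCCCCYCYCCYCYCCCYCYCCYCYCCCCYCYCCYCYCCCYCYCCYCYCCCCCCYCYCCYCYCCCYCYCCYCYCCCCYCYCCYCYCCCYCYCCYCYCCCCCYCYCCYCYCCCYCYCCYCYCCCCYCYCCYCYCCCYCYCCYCYCCCCCCYCYCCYCYCCCYCYCCYCYCCCCYCYCCYCYCCCYCYCCYCYCCCCCYCYCCYCYCCCYCYCCYCYCCCCYCYCCYCYCCCYCYCCYCYCCCCCC  (128 'Y')


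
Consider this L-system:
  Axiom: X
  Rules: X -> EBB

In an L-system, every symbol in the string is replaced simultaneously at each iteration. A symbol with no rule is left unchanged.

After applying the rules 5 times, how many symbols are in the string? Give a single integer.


Step 0: length = 1
Step 1: length = 3
Step 2: length = 3
Step 3: length = 3
Step 4: length = 3
Step 5: length = 3

Answer: 3


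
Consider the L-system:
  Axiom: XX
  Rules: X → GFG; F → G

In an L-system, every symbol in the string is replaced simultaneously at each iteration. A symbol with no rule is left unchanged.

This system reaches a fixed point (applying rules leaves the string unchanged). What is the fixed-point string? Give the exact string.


Answer: GGGGGG

Derivation:
Step 0: XX
Step 1: GFGGFG
Step 2: GGGGGG
Step 3: GGGGGG  (unchanged — fixed point at step 2)


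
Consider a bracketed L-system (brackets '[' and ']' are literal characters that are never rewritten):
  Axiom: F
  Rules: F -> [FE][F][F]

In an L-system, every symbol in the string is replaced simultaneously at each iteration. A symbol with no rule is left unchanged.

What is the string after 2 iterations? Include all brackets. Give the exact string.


Step 0: F
Step 1: [FE][F][F]
Step 2: [[FE][F][F]E][[FE][F][F]][[FE][F][F]]

Answer: [[FE][F][F]E][[FE][F][F]][[FE][F][F]]


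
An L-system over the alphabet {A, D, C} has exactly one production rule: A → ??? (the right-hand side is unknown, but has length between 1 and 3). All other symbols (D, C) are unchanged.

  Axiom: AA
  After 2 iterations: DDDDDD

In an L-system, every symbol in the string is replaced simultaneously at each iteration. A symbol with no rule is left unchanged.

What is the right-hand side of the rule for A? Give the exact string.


Trying A → DDD:
  Step 0: AA
  Step 1: DDDDDD
  Step 2: DDDDDD
Matches the given result.

Answer: DDD


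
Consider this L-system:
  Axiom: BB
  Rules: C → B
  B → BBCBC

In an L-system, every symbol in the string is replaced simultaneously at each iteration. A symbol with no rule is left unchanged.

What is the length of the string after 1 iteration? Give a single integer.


Step 0: length = 2
Step 1: length = 10

Answer: 10


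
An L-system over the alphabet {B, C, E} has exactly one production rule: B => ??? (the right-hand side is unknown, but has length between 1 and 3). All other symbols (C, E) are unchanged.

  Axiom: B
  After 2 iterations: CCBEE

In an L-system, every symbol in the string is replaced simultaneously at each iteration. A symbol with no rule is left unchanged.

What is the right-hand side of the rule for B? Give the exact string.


Answer: CBE

Derivation:
Trying B => CBE:
  Step 0: B
  Step 1: CBE
  Step 2: CCBEE
Matches the given result.


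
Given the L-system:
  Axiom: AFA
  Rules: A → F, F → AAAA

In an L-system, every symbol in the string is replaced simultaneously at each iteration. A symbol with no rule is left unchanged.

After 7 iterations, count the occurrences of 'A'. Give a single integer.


Step 0: AFA  (2 'A')
Step 1: FAAAAF  (4 'A')
Step 2: AAAAFFFFAAAA  (8 'A')
Step 3: FFFFAAAAAAAAAAAAAAAAFFFF  (16 'A')
Step 4: AAAAAAAAAAAAAAAAFFFFFFFFFFFFFFFFAAAAAAAAAAAAAAAA  (32 'A')
Step 5: FFFFFFFFFFFFFFFFAAAAAAAAAAAAAAAAAAAAAAAAAAAAAAAAAAAAAAAAAAAAAAAAAAAAAAAAAAAAAAAAFFFFFFFFFFFFFFFF  (64 'A')
Step 6: AAAAAAAAAAAAAAAAAAAAAAAAAAAAAAAAAAAAAAAAAAAAAAAAAAAAAAAAAAAAAAAAFFFFFFFFFFFFFFFFFFFFFFFFFFFFFFFFFFFFFFFFFFFFFFFFFFFFFFFFFFFFFFFFAAAAAAAAAAAAAAAAAAAAAAAAAAAAAAAAAAAAAAAAAAAAAAAAAAAAAAAAAAAAAAAA  (128 'A')
Step 7: FFFFFFFFFFFFFFFFFFFFFFFFFFFFFFFFFFFFFFFFFFFFFFFFFFFFFFFFFFFFFFFFAAAAAAAAAAAAAAAAAAAAAAAAAAAAAAAAAAAAAAAAAAAAAAAAAAAAAAAAAAAAAAAAAAAAAAAAAAAAAAAAAAAAAAAAAAAAAAAAAAAAAAAAAAAAAAAAAAAAAAAAAAAAAAAAAAAAAAAAAAAAAAAAAAAAAAAAAAAAAAAAAAAAAAAAAAAAAAAAAAAAAAAAAAAAAAAAAAAAAAAAAAAAAAAAAAAAAAAAAAAAAAAAAAAAAAAAAAAAAAAAAAAAAAAAAAAAAAAAFFFFFFFFFFFFFFFFFFFFFFFFFFFFFFFFFFFFFFFFFFFFFFFFFFFFFFFFFFFFFFFF  (256 'A')

Answer: 256


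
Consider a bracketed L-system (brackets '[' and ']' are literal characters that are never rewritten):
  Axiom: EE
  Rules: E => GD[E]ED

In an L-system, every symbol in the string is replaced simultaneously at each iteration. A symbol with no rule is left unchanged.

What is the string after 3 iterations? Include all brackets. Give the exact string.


Answer: GD[GD[GD[E]ED]GD[E]EDD]GD[GD[E]ED]GD[E]EDDDGD[GD[GD[E]ED]GD[E]EDD]GD[GD[E]ED]GD[E]EDDD

Derivation:
Step 0: EE
Step 1: GD[E]EDGD[E]ED
Step 2: GD[GD[E]ED]GD[E]EDDGD[GD[E]ED]GD[E]EDD
Step 3: GD[GD[GD[E]ED]GD[E]EDD]GD[GD[E]ED]GD[E]EDDDGD[GD[GD[E]ED]GD[E]EDD]GD[GD[E]ED]GD[E]EDDD


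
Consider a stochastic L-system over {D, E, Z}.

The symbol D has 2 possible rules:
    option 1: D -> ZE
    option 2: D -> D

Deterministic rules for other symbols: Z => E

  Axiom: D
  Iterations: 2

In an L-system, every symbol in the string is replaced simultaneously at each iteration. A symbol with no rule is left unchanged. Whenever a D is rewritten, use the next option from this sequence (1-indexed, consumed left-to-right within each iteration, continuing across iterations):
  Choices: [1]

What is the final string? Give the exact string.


Answer: EE

Derivation:
Step 0: D
Step 1: ZE  (used choices [1])
Step 2: EE  (used choices [])


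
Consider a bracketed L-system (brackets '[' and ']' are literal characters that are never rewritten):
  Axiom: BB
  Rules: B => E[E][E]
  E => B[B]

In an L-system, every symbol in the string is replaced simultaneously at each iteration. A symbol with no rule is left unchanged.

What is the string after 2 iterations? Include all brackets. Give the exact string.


Answer: B[B][B[B]][B[B]]B[B][B[B]][B[B]]

Derivation:
Step 0: BB
Step 1: E[E][E]E[E][E]
Step 2: B[B][B[B]][B[B]]B[B][B[B]][B[B]]


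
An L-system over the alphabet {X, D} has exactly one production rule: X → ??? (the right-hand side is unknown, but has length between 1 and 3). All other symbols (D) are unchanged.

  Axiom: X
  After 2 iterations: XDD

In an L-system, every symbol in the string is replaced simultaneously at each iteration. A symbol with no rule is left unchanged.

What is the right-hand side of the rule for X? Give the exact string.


Answer: XD

Derivation:
Trying X → XD:
  Step 0: X
  Step 1: XD
  Step 2: XDD
Matches the given result.


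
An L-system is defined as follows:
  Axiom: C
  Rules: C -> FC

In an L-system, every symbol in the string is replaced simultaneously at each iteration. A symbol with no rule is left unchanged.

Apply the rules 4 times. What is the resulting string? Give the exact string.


Answer: FFFFC

Derivation:
Step 0: C
Step 1: FC
Step 2: FFC
Step 3: FFFC
Step 4: FFFFC


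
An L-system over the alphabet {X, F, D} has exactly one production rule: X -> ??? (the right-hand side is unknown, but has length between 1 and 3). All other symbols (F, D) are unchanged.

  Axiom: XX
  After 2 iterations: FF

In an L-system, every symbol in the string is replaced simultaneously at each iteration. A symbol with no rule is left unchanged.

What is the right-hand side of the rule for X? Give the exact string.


Trying X -> F:
  Step 0: XX
  Step 1: FF
  Step 2: FF
Matches the given result.

Answer: F


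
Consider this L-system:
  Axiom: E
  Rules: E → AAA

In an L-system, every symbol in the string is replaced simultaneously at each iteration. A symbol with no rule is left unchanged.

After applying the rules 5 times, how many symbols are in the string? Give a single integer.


Step 0: length = 1
Step 1: length = 3
Step 2: length = 3
Step 3: length = 3
Step 4: length = 3
Step 5: length = 3

Answer: 3


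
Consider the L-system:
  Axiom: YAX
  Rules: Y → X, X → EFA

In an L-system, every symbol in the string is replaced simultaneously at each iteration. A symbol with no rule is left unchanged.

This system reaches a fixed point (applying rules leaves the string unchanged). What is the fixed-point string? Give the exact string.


Answer: EFAAEFA

Derivation:
Step 0: YAX
Step 1: XAEFA
Step 2: EFAAEFA
Step 3: EFAAEFA  (unchanged — fixed point at step 2)


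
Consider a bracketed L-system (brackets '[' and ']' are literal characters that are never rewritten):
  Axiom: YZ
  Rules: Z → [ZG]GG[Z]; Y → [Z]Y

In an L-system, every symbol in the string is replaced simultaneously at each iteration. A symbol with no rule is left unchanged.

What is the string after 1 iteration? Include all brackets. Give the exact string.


Step 0: YZ
Step 1: [Z]Y[ZG]GG[Z]

Answer: [Z]Y[ZG]GG[Z]


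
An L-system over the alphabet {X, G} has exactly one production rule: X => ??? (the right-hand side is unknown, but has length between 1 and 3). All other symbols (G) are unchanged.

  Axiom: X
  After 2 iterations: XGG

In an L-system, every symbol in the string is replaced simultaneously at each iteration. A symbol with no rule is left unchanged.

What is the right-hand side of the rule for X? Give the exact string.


Trying X => XG:
  Step 0: X
  Step 1: XG
  Step 2: XGG
Matches the given result.

Answer: XG


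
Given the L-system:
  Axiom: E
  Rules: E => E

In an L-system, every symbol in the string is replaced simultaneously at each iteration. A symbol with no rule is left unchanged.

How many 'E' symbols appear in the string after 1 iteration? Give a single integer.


Answer: 1

Derivation:
Step 0: E  (1 'E')
Step 1: E  (1 'E')


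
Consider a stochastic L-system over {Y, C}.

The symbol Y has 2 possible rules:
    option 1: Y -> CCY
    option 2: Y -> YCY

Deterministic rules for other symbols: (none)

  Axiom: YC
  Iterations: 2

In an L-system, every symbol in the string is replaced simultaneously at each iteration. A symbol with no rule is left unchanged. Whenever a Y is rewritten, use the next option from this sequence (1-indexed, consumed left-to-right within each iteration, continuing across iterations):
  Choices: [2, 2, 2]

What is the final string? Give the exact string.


Step 0: YC
Step 1: YCYC  (used choices [2])
Step 2: YCYCYCYC  (used choices [2, 2])

Answer: YCYCYCYC


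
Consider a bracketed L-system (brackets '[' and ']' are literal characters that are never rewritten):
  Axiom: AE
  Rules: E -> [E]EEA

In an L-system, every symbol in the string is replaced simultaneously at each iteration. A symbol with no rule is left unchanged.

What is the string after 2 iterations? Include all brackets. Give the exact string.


Answer: A[[E]EEA][E]EEA[E]EEAA

Derivation:
Step 0: AE
Step 1: A[E]EEA
Step 2: A[[E]EEA][E]EEA[E]EEAA


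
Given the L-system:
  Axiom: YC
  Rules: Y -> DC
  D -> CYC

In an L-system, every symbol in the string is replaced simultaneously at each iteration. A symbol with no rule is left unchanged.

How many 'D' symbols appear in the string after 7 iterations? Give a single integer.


Step 0: YC  (0 'D')
Step 1: DCC  (1 'D')
Step 2: CYCCC  (0 'D')
Step 3: CDCCCC  (1 'D')
Step 4: CCYCCCCC  (0 'D')
Step 5: CCDCCCCCC  (1 'D')
Step 6: CCCYCCCCCCC  (0 'D')
Step 7: CCCDCCCCCCCC  (1 'D')

Answer: 1


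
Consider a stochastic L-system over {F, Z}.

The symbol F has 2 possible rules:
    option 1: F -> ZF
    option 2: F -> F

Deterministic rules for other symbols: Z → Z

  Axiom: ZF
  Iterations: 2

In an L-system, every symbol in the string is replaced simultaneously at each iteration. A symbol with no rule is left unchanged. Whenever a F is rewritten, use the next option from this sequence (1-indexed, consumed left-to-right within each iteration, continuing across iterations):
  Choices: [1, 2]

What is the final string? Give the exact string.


Step 0: ZF
Step 1: ZZF  (used choices [1])
Step 2: ZZF  (used choices [2])

Answer: ZZF


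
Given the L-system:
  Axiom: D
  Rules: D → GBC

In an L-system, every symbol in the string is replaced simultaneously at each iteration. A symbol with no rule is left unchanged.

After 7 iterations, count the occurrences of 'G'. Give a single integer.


Answer: 1

Derivation:
Step 0: D  (0 'G')
Step 1: GBC  (1 'G')
Step 2: GBC  (1 'G')
Step 3: GBC  (1 'G')
Step 4: GBC  (1 'G')
Step 5: GBC  (1 'G')
Step 6: GBC  (1 'G')
Step 7: GBC  (1 'G')


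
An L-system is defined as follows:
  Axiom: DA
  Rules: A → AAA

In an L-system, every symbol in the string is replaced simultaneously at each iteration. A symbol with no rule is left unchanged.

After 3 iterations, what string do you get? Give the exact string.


Step 0: DA
Step 1: DAAA
Step 2: DAAAAAAAAA
Step 3: DAAAAAAAAAAAAAAAAAAAAAAAAAAA

Answer: DAAAAAAAAAAAAAAAAAAAAAAAAAAA


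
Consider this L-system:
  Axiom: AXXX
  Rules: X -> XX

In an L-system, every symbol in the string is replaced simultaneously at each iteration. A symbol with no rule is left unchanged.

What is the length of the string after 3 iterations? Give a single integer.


Answer: 25

Derivation:
Step 0: length = 4
Step 1: length = 7
Step 2: length = 13
Step 3: length = 25


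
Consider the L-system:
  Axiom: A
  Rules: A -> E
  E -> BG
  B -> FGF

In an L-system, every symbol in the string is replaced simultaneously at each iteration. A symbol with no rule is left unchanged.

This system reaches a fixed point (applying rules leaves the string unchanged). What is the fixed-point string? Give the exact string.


Answer: FGFG

Derivation:
Step 0: A
Step 1: E
Step 2: BG
Step 3: FGFG
Step 4: FGFG  (unchanged — fixed point at step 3)


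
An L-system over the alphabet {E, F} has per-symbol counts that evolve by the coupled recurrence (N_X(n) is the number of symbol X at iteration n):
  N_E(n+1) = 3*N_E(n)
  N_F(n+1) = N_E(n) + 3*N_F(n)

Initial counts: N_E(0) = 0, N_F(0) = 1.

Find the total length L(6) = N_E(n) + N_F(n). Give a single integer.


Answer: 729

Derivation:
Step 0: N_E=0, N_F=1, L=1
Step 1: N_E=0, N_F=3, L=3
Step 2: N_E=0, N_F=9, L=9
Step 3: N_E=0, N_F=27, L=27
Step 4: N_E=0, N_F=81, L=81
Step 5: N_E=0, N_F=243, L=243
Step 6: N_E=0, N_F=729, L=729


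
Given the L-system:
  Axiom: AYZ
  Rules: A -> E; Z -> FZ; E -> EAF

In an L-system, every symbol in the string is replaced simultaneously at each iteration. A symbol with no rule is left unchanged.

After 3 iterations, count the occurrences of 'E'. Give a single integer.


Step 0: AYZ  (0 'E')
Step 1: EYFZ  (1 'E')
Step 2: EAFYFFZ  (1 'E')
Step 3: EAFEFYFFFZ  (2 'E')

Answer: 2
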